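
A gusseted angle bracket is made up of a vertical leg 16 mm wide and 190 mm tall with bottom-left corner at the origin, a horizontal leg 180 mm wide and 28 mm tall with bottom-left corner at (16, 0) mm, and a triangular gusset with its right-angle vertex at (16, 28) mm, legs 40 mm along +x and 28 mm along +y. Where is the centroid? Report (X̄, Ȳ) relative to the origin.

X̄ = 66.55 mm, Ȳ = 44.01 mm

vertical leg: A = 16 × 190 = 3040.00, centroid at (8.00, 95.00).
horizontal leg: A = 180 × 28 = 5040.00, centroid at (106.00, 14.00).
gusset: A = ½·40·28 = 560.00, centroid at (29.33, 37.33).
ΣA = 8640.00 mm², ΣAX̄ = 574986.67 mm³, ΣAȲ = 380266.67 mm³.
X̄ = 574986.67/8640.00 = 66.55 mm; Ȳ = 380266.67/8640.00 = 44.01 mm.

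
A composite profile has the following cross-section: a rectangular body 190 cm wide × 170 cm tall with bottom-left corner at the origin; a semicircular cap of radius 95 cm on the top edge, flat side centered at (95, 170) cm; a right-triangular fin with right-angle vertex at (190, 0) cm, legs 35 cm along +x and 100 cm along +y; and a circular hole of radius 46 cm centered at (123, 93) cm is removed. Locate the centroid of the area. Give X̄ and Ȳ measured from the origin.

rectangular body: A = 190 × 170 = 32300.00, centroid at (95.00, 85.00).
semicircular top: A = ½π·95² = 14176.44, centroid at (95.00, 210.32).
triangular fin: A = ½·35·100 = 1750.00, centroid at (201.67, 33.33).
hole: A = −π·46² = -6647.61, centroid at (123.00, 93.00).
ΣA = 41578.83 cm²
ΣAX̄ = (32300.00)(95.00) + (14176.44)(95.00) + (1750.00)(201.67) + (-6647.61)(123.00) = 3950522.13 cm³
ΣAȲ = (32300.00)(85.00) + (14176.44)(210.32) + (1750.00)(33.33) + (-6647.61)(93.00) = 5167183.20 cm³
X̄ = 3950522.13 / 41578.83 = 95.01 cm
Ȳ = 5167183.20 / 41578.83 = 124.27 cm

X̄ = 95.01 cm, Ȳ = 124.27 cm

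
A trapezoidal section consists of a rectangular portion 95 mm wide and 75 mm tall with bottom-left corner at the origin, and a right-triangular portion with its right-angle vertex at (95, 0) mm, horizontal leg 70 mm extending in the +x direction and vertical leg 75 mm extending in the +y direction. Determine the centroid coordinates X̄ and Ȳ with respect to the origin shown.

X̄ = 66.57 mm, Ȳ = 34.13 mm

rectangular portion: A = 95 × 75 = 7125.00, centroid at (47.50, 37.50).
triangular portion: A = ½·70·75 = 2625.00, centroid at (118.33, 25.00).
ΣA = 9750.00 mm²
ΣAX̄ = (7125.00)(47.50) + (2625.00)(118.33) = 649062.50 mm³
ΣAȲ = (7125.00)(37.50) + (2625.00)(25.00) = 332812.50 mm³
X̄ = 649062.50 / 9750.00 = 66.57 mm
Ȳ = 332812.50 / 9750.00 = 34.13 mm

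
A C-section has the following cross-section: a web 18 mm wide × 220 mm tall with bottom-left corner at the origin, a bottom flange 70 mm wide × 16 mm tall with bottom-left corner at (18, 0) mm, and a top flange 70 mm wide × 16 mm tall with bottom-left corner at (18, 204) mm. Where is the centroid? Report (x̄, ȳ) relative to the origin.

x̄ = 24.90 mm, ȳ = 110.00 mm

Part | A | x̄ᵢ | ȳᵢ | A·x̄ᵢ | A·ȳᵢ
web | 3960.00 | 9.00 | 110.00 | 35640.00 | 435600.00
bottom flange | 1120.00 | 53.00 | 8.00 | 59360.00 | 8960.00
top flange | 1120.00 | 53.00 | 212.00 | 59360.00 | 237440.00
Σ | 6200.00 |  |  | 154360.00 | 682000.00
x̄ = 154360.00 / 6200.00 = 24.90 mm
ȳ = 682000.00 / 6200.00 = 110.00 mm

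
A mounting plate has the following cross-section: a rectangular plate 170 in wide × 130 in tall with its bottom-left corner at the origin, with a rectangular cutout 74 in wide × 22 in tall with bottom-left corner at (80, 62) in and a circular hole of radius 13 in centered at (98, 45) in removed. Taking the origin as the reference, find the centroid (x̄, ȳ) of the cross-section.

x̄ = 82.04 in, ȳ = 64.88 in

plate: A = 170 × 130 = 22100.00, centroid at (85.00, 65.00).
hole 1: A = −(74 × 22) = -1628.00, centroid at (117.00, 73.00).
hole 2: A = −π·13² = -530.93, centroid at (98.00, 45.00).
ΣA = 19941.07 in²
ΣAx̄ = (22100.00)(85.00) + (-1628.00)(117.00) + (-530.93)(98.00) = 1635992.94 in³
ΣAȳ = (22100.00)(65.00) + (-1628.00)(73.00) + (-530.93)(45.00) = 1293764.19 in³
x̄ = 1635992.94 / 19941.07 = 82.04 in
ȳ = 1293764.19 / 19941.07 = 64.88 in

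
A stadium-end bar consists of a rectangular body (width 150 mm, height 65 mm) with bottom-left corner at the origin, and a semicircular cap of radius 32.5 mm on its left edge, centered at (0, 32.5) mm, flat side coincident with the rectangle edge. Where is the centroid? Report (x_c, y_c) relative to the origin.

x_c = 62.09 mm, y_c = 32.50 mm

rectangular body: A = 150 × 65 = 9750.00, centroid at (75.00, 32.50).
semicircular end: A = ½π·32.5² = 1659.15, centroid at (-13.79, 32.50).
ΣA = 11409.15 mm²
ΣAx_c = (9750.00)(75.00) + (1659.15)(-13.79) = 708364.58 mm³
ΣAy_c = (9750.00)(32.50) + (1659.15)(32.50) = 370797.49 mm³
x_c = 708364.58 / 11409.15 = 62.09 mm
y_c = 370797.49 / 11409.15 = 32.50 mm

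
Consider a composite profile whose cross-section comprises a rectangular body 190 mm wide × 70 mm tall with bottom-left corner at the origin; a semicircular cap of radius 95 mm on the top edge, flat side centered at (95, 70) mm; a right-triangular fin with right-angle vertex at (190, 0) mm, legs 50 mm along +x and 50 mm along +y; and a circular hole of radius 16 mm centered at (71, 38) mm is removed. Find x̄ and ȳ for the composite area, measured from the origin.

Part | A | x̄ᵢ | ȳᵢ | A·x̄ᵢ | A·ȳᵢ
rectangular body | 13300.00 | 95.00 | 35.00 | 1263500.00 | 465500.00
semicircular top | 14176.44 | 95.00 | 110.32 | 1346761.50 | 1563933.91
triangular fin | 1250.00 | 206.67 | 16.67 | 258333.33 | 20833.33
hole | -804.25 | 71.00 | 38.00 | -57101.59 | -30561.41
Σ | 27922.19 |  |  | 2811493.25 | 2019705.83
x̄ = 2811493.25 / 27922.19 = 100.69 mm
ȳ = 2019705.83 / 27922.19 = 72.33 mm

x̄ = 100.69 mm, ȳ = 72.33 mm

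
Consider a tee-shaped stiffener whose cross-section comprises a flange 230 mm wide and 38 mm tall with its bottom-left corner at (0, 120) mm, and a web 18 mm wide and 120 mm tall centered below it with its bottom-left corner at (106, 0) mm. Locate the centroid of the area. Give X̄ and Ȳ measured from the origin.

X̄ = 115.00 mm, Ȳ = 123.34 mm

web: A = 18 × 120 = 2160.00, centroid at (115.00, 60.00).
flange: A = 230 × 38 = 8740.00, centroid at (115.00, 139.00).
ΣA = 10900.00 mm², ΣAX̄ = 1253500.00 mm³, ΣAȲ = 1344460.00 mm³.
X̄ = 1253500.00/10900.00 = 115.00 mm; Ȳ = 1344460.00/10900.00 = 123.34 mm.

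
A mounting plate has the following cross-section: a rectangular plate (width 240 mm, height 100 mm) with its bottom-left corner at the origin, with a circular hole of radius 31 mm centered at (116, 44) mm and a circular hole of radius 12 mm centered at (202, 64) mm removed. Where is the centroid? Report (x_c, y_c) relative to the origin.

x_c = 118.78 mm, y_c = 50.57 mm

plate: A = 240 × 100 = 24000.00, centroid at (120.00, 50.00).
hole 1: A = −π·31² = -3019.07, centroid at (116.00, 44.00).
hole 2: A = −π·12² = -452.39, centroid at (202.00, 64.00).
ΣA = 20528.54 mm²
ΣAx_c = (24000.00)(120.00) + (-3019.07)(116.00) + (-452.39)(202.00) = 2438405.17 mm³
ΣAy_c = (24000.00)(50.00) + (-3019.07)(44.00) + (-452.39)(64.00) = 1038207.98 mm³
x_c = 2438405.17 / 20528.54 = 118.78 mm
y_c = 1038207.98 / 20528.54 = 50.57 mm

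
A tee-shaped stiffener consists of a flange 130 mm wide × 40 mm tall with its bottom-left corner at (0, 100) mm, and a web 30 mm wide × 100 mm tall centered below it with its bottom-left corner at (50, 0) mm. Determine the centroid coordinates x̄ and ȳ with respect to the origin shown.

x̄ = 65.00 mm, ȳ = 94.39 mm

web: A = 30 × 100 = 3000.00, centroid at (65.00, 50.00).
flange: A = 130 × 40 = 5200.00, centroid at (65.00, 120.00).
ΣA = 8200.00 mm²
ΣAx̄ = (3000.00)(65.00) + (5200.00)(65.00) = 533000.00 mm³
ΣAȳ = (3000.00)(50.00) + (5200.00)(120.00) = 774000.00 mm³
x̄ = 533000.00 / 8200.00 = 65.00 mm
ȳ = 774000.00 / 8200.00 = 94.39 mm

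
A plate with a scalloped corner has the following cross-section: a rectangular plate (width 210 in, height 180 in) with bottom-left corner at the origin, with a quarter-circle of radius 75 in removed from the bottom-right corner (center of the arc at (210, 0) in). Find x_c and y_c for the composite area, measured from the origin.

x_c = 95.32 in, y_c = 97.70 in

plate: A = 210 × 180 = 37800.00, centroid at (105.00, 90.00).
removed quarter-circle: A = −¼π·75² = -4417.86, centroid at (178.17, 31.83).
ΣA = 33382.14 in²
ΣAx_c = (37800.00)(105.00) + (-4417.86)(178.17) = 3181873.42 in³
ΣAy_c = (37800.00)(90.00) + (-4417.86)(31.83) = 3261375.00 in³
x_c = 3181873.42 / 33382.14 = 95.32 in
y_c = 3261375.00 / 33382.14 = 97.70 in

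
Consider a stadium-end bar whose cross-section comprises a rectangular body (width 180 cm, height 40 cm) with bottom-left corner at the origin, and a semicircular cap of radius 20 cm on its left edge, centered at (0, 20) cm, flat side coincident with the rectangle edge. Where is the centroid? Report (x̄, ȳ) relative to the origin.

x̄ = 82.10 cm, ȳ = 20.00 cm

Part | A | x̄ᵢ | ȳᵢ | A·x̄ᵢ | A·ȳᵢ
rectangular body | 7200.00 | 90.00 | 20.00 | 648000.00 | 144000.00
semicircular end | 628.32 | -8.49 | 20.00 | -5333.33 | 12566.37
Σ | 7828.32 |  |  | 642666.67 | 156566.37
x̄ = 642666.67 / 7828.32 = 82.10 cm
ȳ = 156566.37 / 7828.32 = 20.00 cm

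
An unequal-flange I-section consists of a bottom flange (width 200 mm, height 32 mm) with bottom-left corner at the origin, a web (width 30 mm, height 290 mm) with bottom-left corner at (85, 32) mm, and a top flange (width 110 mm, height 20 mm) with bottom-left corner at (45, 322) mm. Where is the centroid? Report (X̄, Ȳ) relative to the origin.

X̄ = 100.00 mm, Ȳ = 137.15 mm

bottom flange: A = 200 × 32 = 6400.00, centroid at (100.00, 16.00).
web: A = 30 × 290 = 8700.00, centroid at (100.00, 177.00).
top flange: A = 110 × 20 = 2200.00, centroid at (100.00, 332.00).
ΣA = 17300.00 mm², ΣAX̄ = 1730000.00 mm³, ΣAȲ = 2372700.00 mm³.
X̄ = 1730000.00/17300.00 = 100.00 mm; Ȳ = 2372700.00/17300.00 = 137.15 mm.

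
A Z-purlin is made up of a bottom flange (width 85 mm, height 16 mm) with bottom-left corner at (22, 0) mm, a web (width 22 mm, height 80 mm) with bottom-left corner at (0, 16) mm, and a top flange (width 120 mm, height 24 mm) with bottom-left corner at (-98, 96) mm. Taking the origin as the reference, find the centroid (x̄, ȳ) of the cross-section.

Part | A | x̄ᵢ | ȳᵢ | A·x̄ᵢ | A·ȳᵢ
bottom flange | 1360.00 | 64.50 | 8.00 | 87720.00 | 10880.00
web | 1760.00 | 11.00 | 56.00 | 19360.00 | 98560.00
top flange | 2880.00 | -38.00 | 108.00 | -109440.00 | 311040.00
Σ | 6000.00 |  |  | -2360.00 | 420480.00
x̄ = -2360.00 / 6000.00 = -0.39 mm
ȳ = 420480.00 / 6000.00 = 70.08 mm

x̄ = -0.39 mm, ȳ = 70.08 mm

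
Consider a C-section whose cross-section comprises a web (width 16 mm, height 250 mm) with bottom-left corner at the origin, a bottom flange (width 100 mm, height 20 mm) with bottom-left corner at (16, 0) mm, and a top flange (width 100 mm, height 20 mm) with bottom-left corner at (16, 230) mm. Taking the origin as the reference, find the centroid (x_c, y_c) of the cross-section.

Part | A | x̄ᵢ | ȳᵢ | A·x̄ᵢ | A·ȳᵢ
web | 4000.00 | 8.00 | 125.00 | 32000.00 | 500000.00
bottom flange | 2000.00 | 66.00 | 10.00 | 132000.00 | 20000.00
top flange | 2000.00 | 66.00 | 240.00 | 132000.00 | 480000.00
Σ | 8000.00 |  |  | 296000.00 | 1000000.00
x_c = 296000.00 / 8000.00 = 37.00 mm
y_c = 1000000.00 / 8000.00 = 125.00 mm

x_c = 37.00 mm, y_c = 125.00 mm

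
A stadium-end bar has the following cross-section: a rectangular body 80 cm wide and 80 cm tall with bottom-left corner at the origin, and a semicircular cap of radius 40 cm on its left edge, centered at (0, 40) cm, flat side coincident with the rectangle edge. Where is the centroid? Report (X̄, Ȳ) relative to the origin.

X̄ = 23.93 cm, Ȳ = 40.00 cm

rectangular body: A = 80 × 80 = 6400.00, centroid at (40.00, 40.00).
semicircular end: A = ½π·40² = 2513.27, centroid at (-16.98, 40.00).
ΣA = 8913.27 cm², ΣAX̄ = 213333.33 cm³, ΣAȲ = 356530.96 cm³.
X̄ = 213333.33/8913.27 = 23.93 cm; Ȳ = 356530.96/8913.27 = 40.00 cm.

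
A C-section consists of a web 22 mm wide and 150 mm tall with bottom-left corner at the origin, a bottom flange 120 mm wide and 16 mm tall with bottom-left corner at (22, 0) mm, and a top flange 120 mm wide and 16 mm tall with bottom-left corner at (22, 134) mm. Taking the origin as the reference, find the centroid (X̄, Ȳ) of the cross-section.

X̄ = 49.18 mm, Ȳ = 75.00 mm

web: A = 22 × 150 = 3300.00, centroid at (11.00, 75.00).
bottom flange: A = 120 × 16 = 1920.00, centroid at (82.00, 8.00).
top flange: A = 120 × 16 = 1920.00, centroid at (82.00, 142.00).
ΣA = 7140.00 mm², ΣAX̄ = 351180.00 mm³, ΣAȲ = 535500.00 mm³.
X̄ = 351180.00/7140.00 = 49.18 mm; Ȳ = 535500.00/7140.00 = 75.00 mm.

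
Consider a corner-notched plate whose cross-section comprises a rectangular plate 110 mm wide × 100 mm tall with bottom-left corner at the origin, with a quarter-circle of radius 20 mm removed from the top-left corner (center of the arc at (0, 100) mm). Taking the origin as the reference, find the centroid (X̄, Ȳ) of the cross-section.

Part | A | x̄ᵢ | ȳᵢ | A·x̄ᵢ | A·ȳᵢ
plate | 11000.00 | 55.00 | 50.00 | 605000.00 | 550000.00
removed quarter-circle | -314.16 | 8.49 | 91.51 | -2666.67 | -28749.26
Σ | 10685.84 |  |  | 602333.33 | 521250.74
X̄ = 602333.33 / 10685.84 = 56.37 mm
Ȳ = 521250.74 / 10685.84 = 48.78 mm

X̄ = 56.37 mm, Ȳ = 48.78 mm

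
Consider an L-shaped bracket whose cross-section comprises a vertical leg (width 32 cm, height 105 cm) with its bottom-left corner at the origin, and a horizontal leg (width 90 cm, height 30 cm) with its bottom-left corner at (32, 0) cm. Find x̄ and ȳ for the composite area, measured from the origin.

x̄ = 43.18 cm, ȳ = 35.79 cm

vertical leg: A = 32 × 105 = 3360.00, centroid at (16.00, 52.50).
horizontal leg: A = 90 × 30 = 2700.00, centroid at (77.00, 15.00).
ΣA = 6060.00 cm², ΣAx̄ = 261660.00 cm³, ΣAȳ = 216900.00 cm³.
x̄ = 261660.00/6060.00 = 43.18 cm; ȳ = 216900.00/6060.00 = 35.79 cm.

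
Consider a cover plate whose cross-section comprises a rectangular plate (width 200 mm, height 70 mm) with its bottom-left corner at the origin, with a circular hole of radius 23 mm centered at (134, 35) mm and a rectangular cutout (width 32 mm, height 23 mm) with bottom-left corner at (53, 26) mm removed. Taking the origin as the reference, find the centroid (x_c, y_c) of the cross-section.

x_c = 97.10 mm, y_c = 34.84 mm

plate: A = 200 × 70 = 14000.00, centroid at (100.00, 35.00).
hole 1: A = −π·23² = -1661.90, centroid at (134.00, 35.00).
hole 2: A = −(32 × 23) = -736.00, centroid at (69.00, 37.50).
ΣA = 11602.10 mm²
ΣAx_c = (14000.00)(100.00) + (-1661.90)(134.00) + (-736.00)(69.00) = 1126521.06 mm³
ΣAy_c = (14000.00)(35.00) + (-1661.90)(35.00) + (-736.00)(37.50) = 404233.41 mm³
x_c = 1126521.06 / 11602.10 = 97.10 mm
y_c = 404233.41 / 11602.10 = 34.84 mm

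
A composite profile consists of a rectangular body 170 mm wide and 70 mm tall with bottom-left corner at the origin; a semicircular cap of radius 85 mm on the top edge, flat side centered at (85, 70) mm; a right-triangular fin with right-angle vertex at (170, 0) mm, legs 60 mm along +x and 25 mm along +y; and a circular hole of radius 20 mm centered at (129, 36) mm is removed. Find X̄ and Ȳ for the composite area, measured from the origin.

X̄ = 86.03 mm, Ȳ = 69.53 mm

rectangular body: A = 170 × 70 = 11900.00, centroid at (85.00, 35.00).
semicircular top: A = ½π·85² = 11349.00, centroid at (85.00, 106.08).
triangular fin: A = ½·60·25 = 750.00, centroid at (190.00, 8.33).
hole: A = −π·20² = -1256.64, centroid at (129.00, 36.00).
ΣA = 22742.37 mm²
ΣAX̄ = (11900.00)(85.00) + (11349.00)(85.00) + (750.00)(190.00) + (-1256.64)(129.00) = 1956559.11 mm³
ΣAȲ = (11900.00)(35.00) + (11349.00)(106.08) + (750.00)(8.33) + (-1256.64)(36.00) = 1581357.97 mm³
X̄ = 1956559.11 / 22742.37 = 86.03 mm
Ȳ = 1581357.97 / 22742.37 = 69.53 mm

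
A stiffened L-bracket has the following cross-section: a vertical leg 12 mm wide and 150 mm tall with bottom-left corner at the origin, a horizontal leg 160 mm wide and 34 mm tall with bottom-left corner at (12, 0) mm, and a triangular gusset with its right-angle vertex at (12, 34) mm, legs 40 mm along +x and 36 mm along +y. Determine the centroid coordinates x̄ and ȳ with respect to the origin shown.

vertical leg: A = 12 × 150 = 1800.00, centroid at (6.00, 75.00).
horizontal leg: A = 160 × 34 = 5440.00, centroid at (92.00, 17.00).
gusset: A = ½·40·36 = 720.00, centroid at (25.33, 46.00).
ΣA = 7960.00 mm²
ΣAx̄ = (1800.00)(6.00) + (5440.00)(92.00) + (720.00)(25.33) = 529520.00 mm³
ΣAȳ = (1800.00)(75.00) + (5440.00)(17.00) + (720.00)(46.00) = 260600.00 mm³
x̄ = 529520.00 / 7960.00 = 66.52 mm
ȳ = 260600.00 / 7960.00 = 32.74 mm

x̄ = 66.52 mm, ȳ = 32.74 mm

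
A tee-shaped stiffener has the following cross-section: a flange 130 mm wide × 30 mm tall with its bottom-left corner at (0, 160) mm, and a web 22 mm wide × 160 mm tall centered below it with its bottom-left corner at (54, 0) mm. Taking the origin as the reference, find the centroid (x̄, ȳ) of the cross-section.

web: A = 22 × 160 = 3520.00, centroid at (65.00, 80.00).
flange: A = 130 × 30 = 3900.00, centroid at (65.00, 175.00).
ΣA = 7420.00 mm², ΣAx̄ = 482300.00 mm³, ΣAȳ = 964100.00 mm³.
x̄ = 482300.00/7420.00 = 65.00 mm; ȳ = 964100.00/7420.00 = 129.93 mm.

x̄ = 65.00 mm, ȳ = 129.93 mm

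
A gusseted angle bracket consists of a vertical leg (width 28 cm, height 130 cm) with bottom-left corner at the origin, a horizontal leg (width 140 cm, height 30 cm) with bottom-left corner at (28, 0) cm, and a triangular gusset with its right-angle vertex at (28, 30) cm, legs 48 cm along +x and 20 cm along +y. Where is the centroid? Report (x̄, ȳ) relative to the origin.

Part | A | x̄ᵢ | ȳᵢ | A·x̄ᵢ | A·ȳᵢ
vertical leg | 3640.00 | 14.00 | 65.00 | 50960.00 | 236600.00
horizontal leg | 4200.00 | 98.00 | 15.00 | 411600.00 | 63000.00
gusset | 480.00 | 44.00 | 36.67 | 21120.00 | 17600.00
Σ | 8320.00 |  |  | 483680.00 | 317200.00
x̄ = 483680.00 / 8320.00 = 58.13 cm
ȳ = 317200.00 / 8320.00 = 38.12 cm

x̄ = 58.13 cm, ȳ = 38.12 cm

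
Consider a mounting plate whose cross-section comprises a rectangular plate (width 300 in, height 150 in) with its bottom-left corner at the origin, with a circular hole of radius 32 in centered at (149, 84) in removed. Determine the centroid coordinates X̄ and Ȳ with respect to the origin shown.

plate: A = 300 × 150 = 45000.00, centroid at (150.00, 75.00).
hole: A = −π·32² = -3216.99, centroid at (149.00, 84.00).
ΣA = 41783.01 in²
ΣAX̄ = (45000.00)(150.00) + (-3216.99)(149.00) = 6270668.36 in³
ΣAȲ = (45000.00)(75.00) + (-3216.99)(84.00) = 3104772.77 in³
X̄ = 6270668.36 / 41783.01 = 150.08 in
Ȳ = 3104772.77 / 41783.01 = 74.31 in

X̄ = 150.08 in, Ȳ = 74.31 in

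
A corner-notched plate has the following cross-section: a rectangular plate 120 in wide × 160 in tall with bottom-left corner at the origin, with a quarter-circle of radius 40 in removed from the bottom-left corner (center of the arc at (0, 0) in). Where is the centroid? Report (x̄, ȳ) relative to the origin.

x̄ = 63.01 in, ȳ = 84.41 in

plate: A = 120 × 160 = 19200.00, centroid at (60.00, 80.00).
removed quarter-circle: A = −¼π·40² = -1256.64, centroid at (16.98, 16.98).
ΣA = 17943.36 in²
ΣAx̄ = (19200.00)(60.00) + (-1256.64)(16.98) = 1130666.67 in³
ΣAȳ = (19200.00)(80.00) + (-1256.64)(16.98) = 1514666.67 in³
x̄ = 1130666.67 / 17943.36 = 63.01 in
ȳ = 1514666.67 / 17943.36 = 84.41 in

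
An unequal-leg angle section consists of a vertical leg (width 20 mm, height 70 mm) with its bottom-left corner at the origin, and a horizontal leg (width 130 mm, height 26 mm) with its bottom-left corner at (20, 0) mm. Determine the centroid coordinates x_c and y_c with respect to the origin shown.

vertical leg: A = 20 × 70 = 1400.00, centroid at (10.00, 35.00).
horizontal leg: A = 130 × 26 = 3380.00, centroid at (85.00, 13.00).
ΣA = 4780.00 mm²
ΣAx_c = (1400.00)(10.00) + (3380.00)(85.00) = 301300.00 mm³
ΣAy_c = (1400.00)(35.00) + (3380.00)(13.00) = 92940.00 mm³
x_c = 301300.00 / 4780.00 = 63.03 mm
y_c = 92940.00 / 4780.00 = 19.44 mm

x_c = 63.03 mm, y_c = 19.44 mm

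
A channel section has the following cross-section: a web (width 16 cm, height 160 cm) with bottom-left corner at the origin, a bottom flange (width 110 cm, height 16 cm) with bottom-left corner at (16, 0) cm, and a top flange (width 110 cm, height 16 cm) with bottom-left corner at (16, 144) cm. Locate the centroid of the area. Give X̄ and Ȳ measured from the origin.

Part | A | x̄ᵢ | ȳᵢ | A·x̄ᵢ | A·ȳᵢ
web | 2560.00 | 8.00 | 80.00 | 20480.00 | 204800.00
bottom flange | 1760.00 | 71.00 | 8.00 | 124960.00 | 14080.00
top flange | 1760.00 | 71.00 | 152.00 | 124960.00 | 267520.00
Σ | 6080.00 |  |  | 270400.00 | 486400.00
X̄ = 270400.00 / 6080.00 = 44.47 cm
Ȳ = 486400.00 / 6080.00 = 80.00 cm

X̄ = 44.47 cm, Ȳ = 80.00 cm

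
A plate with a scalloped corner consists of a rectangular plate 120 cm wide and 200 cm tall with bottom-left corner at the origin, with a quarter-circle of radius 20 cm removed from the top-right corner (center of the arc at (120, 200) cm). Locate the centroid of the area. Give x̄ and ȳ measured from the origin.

plate: A = 120 × 200 = 24000.00, centroid at (60.00, 100.00).
removed quarter-circle: A = −¼π·20² = -314.16, centroid at (111.51, 191.51).
ΣA = 23685.84 cm², ΣAx̄ = 1404967.55 cm³, ΣAȳ = 2339834.81 cm³.
x̄ = 1404967.55/23685.84 = 59.32 cm; ȳ = 2339834.81/23685.84 = 98.79 cm.

x̄ = 59.32 cm, ȳ = 98.79 cm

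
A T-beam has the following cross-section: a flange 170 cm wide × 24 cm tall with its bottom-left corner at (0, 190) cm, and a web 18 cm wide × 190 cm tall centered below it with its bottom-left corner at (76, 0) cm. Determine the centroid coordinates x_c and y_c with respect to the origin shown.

web: A = 18 × 190 = 3420.00, centroid at (85.00, 95.00).
flange: A = 170 × 24 = 4080.00, centroid at (85.00, 202.00).
ΣA = 7500.00 cm²
ΣAx_c = (3420.00)(85.00) + (4080.00)(85.00) = 637500.00 cm³
ΣAy_c = (3420.00)(95.00) + (4080.00)(202.00) = 1149060.00 cm³
x_c = 637500.00 / 7500.00 = 85.00 cm
y_c = 1149060.00 / 7500.00 = 153.21 cm

x_c = 85.00 cm, y_c = 153.21 cm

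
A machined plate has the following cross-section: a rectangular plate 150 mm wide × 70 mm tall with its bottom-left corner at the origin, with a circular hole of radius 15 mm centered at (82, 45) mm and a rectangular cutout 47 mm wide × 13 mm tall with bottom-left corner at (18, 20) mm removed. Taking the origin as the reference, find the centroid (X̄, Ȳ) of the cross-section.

plate: A = 150 × 70 = 10500.00, centroid at (75.00, 35.00).
hole 1: A = −π·15² = -706.86, centroid at (82.00, 45.00).
hole 2: A = −(47 × 13) = -611.00, centroid at (41.50, 26.50).
ΣA = 9182.14 mm²
ΣAX̄ = (10500.00)(75.00) + (-706.86)(82.00) + (-611.00)(41.50) = 704181.12 mm³
ΣAȲ = (10500.00)(35.00) + (-706.86)(45.00) + (-611.00)(26.50) = 319499.87 mm³
X̄ = 704181.12 / 9182.14 = 76.69 mm
Ȳ = 319499.87 / 9182.14 = 34.80 mm

X̄ = 76.69 mm, Ȳ = 34.80 mm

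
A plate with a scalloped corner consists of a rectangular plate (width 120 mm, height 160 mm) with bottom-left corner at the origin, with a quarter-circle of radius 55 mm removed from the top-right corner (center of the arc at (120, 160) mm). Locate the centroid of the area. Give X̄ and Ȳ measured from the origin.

X̄ = 54.82 mm, Ȳ = 72.00 mm

Part | A | x̄ᵢ | ȳᵢ | A·x̄ᵢ | A·ȳᵢ
plate | 19200.00 | 60.00 | 80.00 | 1152000.00 | 1536000.00
removed quarter-circle | -2375.83 | 96.66 | 136.66 | -229641.20 | -324674.38
Σ | 16824.17 |  |  | 922358.80 | 1211325.62
X̄ = 922358.80 / 16824.17 = 54.82 mm
Ȳ = 1211325.62 / 16824.17 = 72.00 mm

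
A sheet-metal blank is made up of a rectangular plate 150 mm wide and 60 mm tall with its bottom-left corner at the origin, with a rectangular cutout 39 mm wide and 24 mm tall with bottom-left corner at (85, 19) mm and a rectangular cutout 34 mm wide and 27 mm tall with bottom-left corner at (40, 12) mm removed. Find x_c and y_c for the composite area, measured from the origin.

x_c = 73.45 mm, y_c = 30.45 mm

plate: A = 150 × 60 = 9000.00, centroid at (75.00, 30.00).
hole 1: A = −(39 × 24) = -936.00, centroid at (104.50, 31.00).
hole 2: A = −(34 × 27) = -918.00, centroid at (57.00, 25.50).
ΣA = 7146.00 mm², ΣAx_c = 524862.00 mm³, ΣAy_c = 217575.00 mm³.
x_c = 524862.00/7146.00 = 73.45 mm; y_c = 217575.00/7146.00 = 30.45 mm.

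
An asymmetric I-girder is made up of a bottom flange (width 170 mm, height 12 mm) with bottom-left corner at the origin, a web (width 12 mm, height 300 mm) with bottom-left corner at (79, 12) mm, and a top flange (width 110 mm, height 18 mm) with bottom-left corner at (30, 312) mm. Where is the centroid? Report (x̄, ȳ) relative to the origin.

bottom flange: A = 170 × 12 = 2040.00, centroid at (85.00, 6.00).
web: A = 12 × 300 = 3600.00, centroid at (85.00, 162.00).
top flange: A = 110 × 18 = 1980.00, centroid at (85.00, 321.00).
ΣA = 7620.00 mm²
ΣAx̄ = (2040.00)(85.00) + (3600.00)(85.00) + (1980.00)(85.00) = 647700.00 mm³
ΣAȳ = (2040.00)(6.00) + (3600.00)(162.00) + (1980.00)(321.00) = 1231020.00 mm³
x̄ = 647700.00 / 7620.00 = 85.00 mm
ȳ = 1231020.00 / 7620.00 = 161.55 mm

x̄ = 85.00 mm, ȳ = 161.55 mm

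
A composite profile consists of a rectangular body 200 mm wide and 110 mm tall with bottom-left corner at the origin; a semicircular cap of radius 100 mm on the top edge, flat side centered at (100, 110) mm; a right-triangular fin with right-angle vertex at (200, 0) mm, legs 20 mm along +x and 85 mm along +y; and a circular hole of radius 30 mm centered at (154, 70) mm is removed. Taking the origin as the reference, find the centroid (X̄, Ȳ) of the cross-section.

rectangular body: A = 200 × 110 = 22000.00, centroid at (100.00, 55.00).
semicircular top: A = ½π·100² = 15707.96, centroid at (100.00, 152.44).
triangular fin: A = ½·20·85 = 850.00, centroid at (206.67, 28.33).
hole: A = −π·30² = -2827.43, centroid at (154.00, 70.00).
ΣA = 35730.53 mm²
ΣAX̄ = (22000.00)(100.00) + (15707.96)(100.00) + (850.00)(206.67) + (-2827.43)(154.00) = 3511038.25 mm³
ΣAȲ = (22000.00)(55.00) + (15707.96)(152.44) + (850.00)(28.33) + (-2827.43)(70.00) = 3430705.62 mm³
X̄ = 3511038.25 / 35730.53 = 98.26 mm
Ȳ = 3430705.62 / 35730.53 = 96.02 mm

X̄ = 98.26 mm, Ȳ = 96.02 mm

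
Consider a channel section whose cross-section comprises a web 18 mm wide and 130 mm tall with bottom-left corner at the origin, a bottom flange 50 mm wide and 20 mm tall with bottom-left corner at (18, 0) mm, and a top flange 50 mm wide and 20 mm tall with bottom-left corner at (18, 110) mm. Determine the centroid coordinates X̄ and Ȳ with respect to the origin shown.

X̄ = 24.67 mm, Ȳ = 65.00 mm

web: A = 18 × 130 = 2340.00, centroid at (9.00, 65.00).
bottom flange: A = 50 × 20 = 1000.00, centroid at (43.00, 10.00).
top flange: A = 50 × 20 = 1000.00, centroid at (43.00, 120.00).
ΣA = 4340.00 mm²
ΣAX̄ = (2340.00)(9.00) + (1000.00)(43.00) + (1000.00)(43.00) = 107060.00 mm³
ΣAȲ = (2340.00)(65.00) + (1000.00)(10.00) + (1000.00)(120.00) = 282100.00 mm³
X̄ = 107060.00 / 4340.00 = 24.67 mm
Ȳ = 282100.00 / 4340.00 = 65.00 mm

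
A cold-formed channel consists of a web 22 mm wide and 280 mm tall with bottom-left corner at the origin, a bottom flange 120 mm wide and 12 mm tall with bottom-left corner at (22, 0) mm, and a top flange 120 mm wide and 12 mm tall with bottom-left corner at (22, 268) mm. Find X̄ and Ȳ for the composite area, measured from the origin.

X̄ = 33.62 mm, Ȳ = 140.00 mm

web: A = 22 × 280 = 6160.00, centroid at (11.00, 140.00).
bottom flange: A = 120 × 12 = 1440.00, centroid at (82.00, 6.00).
top flange: A = 120 × 12 = 1440.00, centroid at (82.00, 274.00).
ΣA = 9040.00 mm², ΣAX̄ = 303920.00 mm³, ΣAȲ = 1265600.00 mm³.
X̄ = 303920.00/9040.00 = 33.62 mm; Ȳ = 1265600.00/9040.00 = 140.00 mm.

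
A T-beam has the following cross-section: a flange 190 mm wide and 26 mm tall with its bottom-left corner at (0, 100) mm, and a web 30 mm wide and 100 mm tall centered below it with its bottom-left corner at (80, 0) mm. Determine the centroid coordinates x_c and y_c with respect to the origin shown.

web: A = 30 × 100 = 3000.00, centroid at (95.00, 50.00).
flange: A = 190 × 26 = 4940.00, centroid at (95.00, 113.00).
ΣA = 7940.00 mm²
ΣAx_c = (3000.00)(95.00) + (4940.00)(95.00) = 754300.00 mm³
ΣAy_c = (3000.00)(50.00) + (4940.00)(113.00) = 708220.00 mm³
x_c = 754300.00 / 7940.00 = 95.00 mm
y_c = 708220.00 / 7940.00 = 89.20 mm

x_c = 95.00 mm, y_c = 89.20 mm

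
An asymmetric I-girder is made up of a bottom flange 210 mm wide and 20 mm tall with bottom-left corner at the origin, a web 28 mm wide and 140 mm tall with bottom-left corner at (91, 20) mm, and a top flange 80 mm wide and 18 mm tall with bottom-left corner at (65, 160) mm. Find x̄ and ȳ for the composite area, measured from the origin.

x̄ = 105.00 mm, ȳ = 66.75 mm

Part | A | x̄ᵢ | ȳᵢ | A·x̄ᵢ | A·ȳᵢ
bottom flange | 4200.00 | 105.00 | 10.00 | 441000.00 | 42000.00
web | 3920.00 | 105.00 | 90.00 | 411600.00 | 352800.00
top flange | 1440.00 | 105.00 | 169.00 | 151200.00 | 243360.00
Σ | 9560.00 |  |  | 1003800.00 | 638160.00
x̄ = 1003800.00 / 9560.00 = 105.00 mm
ȳ = 638160.00 / 9560.00 = 66.75 mm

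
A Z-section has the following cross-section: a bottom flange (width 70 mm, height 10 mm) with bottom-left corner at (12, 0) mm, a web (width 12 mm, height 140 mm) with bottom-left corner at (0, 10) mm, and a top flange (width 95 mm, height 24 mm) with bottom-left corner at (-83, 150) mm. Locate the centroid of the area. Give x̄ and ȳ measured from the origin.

bottom flange: A = 70 × 10 = 700.00, centroid at (47.00, 5.00).
web: A = 12 × 140 = 1680.00, centroid at (6.00, 80.00).
top flange: A = 95 × 24 = 2280.00, centroid at (-35.50, 162.00).
ΣA = 4660.00 mm², ΣAx̄ = -37960.00 mm³, ΣAȳ = 507260.00 mm³.
x̄ = -37960.00/4660.00 = -8.15 mm; ȳ = 507260.00/4660.00 = 108.85 mm.

x̄ = -8.15 mm, ȳ = 108.85 mm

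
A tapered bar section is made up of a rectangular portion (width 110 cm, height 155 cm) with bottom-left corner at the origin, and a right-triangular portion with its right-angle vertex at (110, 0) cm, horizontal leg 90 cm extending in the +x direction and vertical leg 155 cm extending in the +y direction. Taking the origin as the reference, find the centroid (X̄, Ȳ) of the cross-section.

X̄ = 79.68 cm, Ȳ = 70.00 cm

rectangular portion: A = 110 × 155 = 17050.00, centroid at (55.00, 77.50).
triangular portion: A = ½·90·155 = 6975.00, centroid at (140.00, 51.67).
ΣA = 24025.00 cm²
ΣAX̄ = (17050.00)(55.00) + (6975.00)(140.00) = 1914250.00 cm³
ΣAȲ = (17050.00)(77.50) + (6975.00)(51.67) = 1681750.00 cm³
X̄ = 1914250.00 / 24025.00 = 79.68 cm
Ȳ = 1681750.00 / 24025.00 = 70.00 cm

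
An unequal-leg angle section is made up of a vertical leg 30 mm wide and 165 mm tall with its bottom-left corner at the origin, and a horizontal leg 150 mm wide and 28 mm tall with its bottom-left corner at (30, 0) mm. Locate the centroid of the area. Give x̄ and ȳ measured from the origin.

x̄ = 56.31 mm, ȳ = 51.06 mm

vertical leg: A = 30 × 165 = 4950.00, centroid at (15.00, 82.50).
horizontal leg: A = 150 × 28 = 4200.00, centroid at (105.00, 14.00).
ΣA = 9150.00 mm²
ΣAx̄ = (4950.00)(15.00) + (4200.00)(105.00) = 515250.00 mm³
ΣAȳ = (4950.00)(82.50) + (4200.00)(14.00) = 467175.00 mm³
x̄ = 515250.00 / 9150.00 = 56.31 mm
ȳ = 467175.00 / 9150.00 = 51.06 mm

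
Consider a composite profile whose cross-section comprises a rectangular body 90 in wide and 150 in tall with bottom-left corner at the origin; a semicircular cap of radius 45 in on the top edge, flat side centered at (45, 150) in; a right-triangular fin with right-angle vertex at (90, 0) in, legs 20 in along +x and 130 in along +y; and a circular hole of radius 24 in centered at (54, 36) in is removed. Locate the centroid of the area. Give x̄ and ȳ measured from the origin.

x̄ = 48.15 in, ȳ = 95.33 in

rectangular body: A = 90 × 150 = 13500.00, centroid at (45.00, 75.00).
semicircular top: A = ½π·45² = 3180.86, centroid at (45.00, 169.10).
triangular fin: A = ½·20·130 = 1300.00, centroid at (96.67, 43.33).
hole: A = −π·24² = -1809.56, centroid at (54.00, 36.00).
ΣA = 16171.31 in²
ΣAx̄ = (13500.00)(45.00) + (3180.86)(45.00) + (1300.00)(96.67) + (-1809.56)(54.00) = 778589.38 in³
ΣAȳ = (13500.00)(75.00) + (3180.86)(169.10) + (1300.00)(43.33) + (-1809.56)(36.00) = 1541568.65 in³
x̄ = 778589.38 / 16171.31 = 48.15 in
ȳ = 1541568.65 / 16171.31 = 95.33 in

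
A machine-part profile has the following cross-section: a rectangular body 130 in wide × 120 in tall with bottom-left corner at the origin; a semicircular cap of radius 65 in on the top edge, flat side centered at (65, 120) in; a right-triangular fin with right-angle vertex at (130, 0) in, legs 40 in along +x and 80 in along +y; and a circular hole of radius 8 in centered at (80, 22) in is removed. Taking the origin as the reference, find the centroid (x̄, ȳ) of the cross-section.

x̄ = 70.18 in, ȳ = 82.66 in

rectangular body: A = 130 × 120 = 15600.00, centroid at (65.00, 60.00).
semicircular top: A = ½π·65² = 6636.61, centroid at (65.00, 147.59).
triangular fin: A = ½·40·80 = 1600.00, centroid at (143.33, 26.67).
hole: A = −π·8² = -201.06, centroid at (80.00, 22.00).
ΣA = 23635.55 in², ΣAx̄ = 1658628.32 in³, ΣAȳ = 1953720.38 in³.
x̄ = 1658628.32/23635.55 = 70.18 in; ȳ = 1953720.38/23635.55 = 82.66 in.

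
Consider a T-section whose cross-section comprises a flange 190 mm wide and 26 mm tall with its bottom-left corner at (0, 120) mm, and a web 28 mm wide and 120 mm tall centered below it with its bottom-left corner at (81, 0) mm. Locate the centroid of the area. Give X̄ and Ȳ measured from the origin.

X̄ = 95.00 mm, Ȳ = 103.45 mm

web: A = 28 × 120 = 3360.00, centroid at (95.00, 60.00).
flange: A = 190 × 26 = 4940.00, centroid at (95.00, 133.00).
ΣA = 8300.00 mm², ΣAX̄ = 788500.00 mm³, ΣAȲ = 858620.00 mm³.
X̄ = 788500.00/8300.00 = 95.00 mm; Ȳ = 858620.00/8300.00 = 103.45 mm.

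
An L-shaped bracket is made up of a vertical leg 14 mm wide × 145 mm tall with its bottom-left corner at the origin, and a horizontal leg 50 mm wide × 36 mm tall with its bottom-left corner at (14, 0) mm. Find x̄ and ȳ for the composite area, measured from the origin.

vertical leg: A = 14 × 145 = 2030.00, centroid at (7.00, 72.50).
horizontal leg: A = 50 × 36 = 1800.00, centroid at (39.00, 18.00).
ΣA = 3830.00 mm², ΣAx̄ = 84410.00 mm³, ΣAȳ = 179575.00 mm³.
x̄ = 84410.00/3830.00 = 22.04 mm; ȳ = 179575.00/3830.00 = 46.89 mm.

x̄ = 22.04 mm, ȳ = 46.89 mm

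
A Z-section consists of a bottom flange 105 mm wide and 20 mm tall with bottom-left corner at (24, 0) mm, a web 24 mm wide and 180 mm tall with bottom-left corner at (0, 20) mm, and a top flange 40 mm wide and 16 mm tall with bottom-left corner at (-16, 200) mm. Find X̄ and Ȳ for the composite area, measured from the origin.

Part | A | x̄ᵢ | ȳᵢ | A·x̄ᵢ | A·ȳᵢ
bottom flange | 2100.00 | 76.50 | 10.00 | 160650.00 | 21000.00
web | 4320.00 | 12.00 | 110.00 | 51840.00 | 475200.00
top flange | 640.00 | 4.00 | 208.00 | 2560.00 | 133120.00
Σ | 7060.00 |  |  | 215050.00 | 629320.00
X̄ = 215050.00 / 7060.00 = 30.46 mm
Ȳ = 629320.00 / 7060.00 = 89.14 mm

X̄ = 30.46 mm, Ȳ = 89.14 mm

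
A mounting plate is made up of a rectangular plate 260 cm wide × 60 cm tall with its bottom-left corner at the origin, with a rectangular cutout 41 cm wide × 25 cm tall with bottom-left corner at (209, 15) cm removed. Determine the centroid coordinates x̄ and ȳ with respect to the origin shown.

plate: A = 260 × 60 = 15600.00, centroid at (130.00, 30.00).
hole: A = −(41 × 25) = -1025.00, centroid at (229.50, 27.50).
ΣA = 14575.00 cm²
ΣAx̄ = (15600.00)(130.00) + (-1025.00)(229.50) = 1792762.50 cm³
ΣAȳ = (15600.00)(30.00) + (-1025.00)(27.50) = 439812.50 cm³
x̄ = 1792762.50 / 14575.00 = 123.00 cm
ȳ = 439812.50 / 14575.00 = 30.18 cm

x̄ = 123.00 cm, ȳ = 30.18 cm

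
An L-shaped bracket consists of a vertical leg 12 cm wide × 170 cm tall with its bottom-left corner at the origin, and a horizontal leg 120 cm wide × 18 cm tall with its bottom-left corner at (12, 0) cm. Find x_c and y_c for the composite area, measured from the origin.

Part | A | x̄ᵢ | ȳᵢ | A·x̄ᵢ | A·ȳᵢ
vertical leg | 2040.00 | 6.00 | 85.00 | 12240.00 | 173400.00
horizontal leg | 2160.00 | 72.00 | 9.00 | 155520.00 | 19440.00
Σ | 4200.00 |  |  | 167760.00 | 192840.00
x_c = 167760.00 / 4200.00 = 39.94 cm
y_c = 192840.00 / 4200.00 = 45.91 cm

x_c = 39.94 cm, y_c = 45.91 cm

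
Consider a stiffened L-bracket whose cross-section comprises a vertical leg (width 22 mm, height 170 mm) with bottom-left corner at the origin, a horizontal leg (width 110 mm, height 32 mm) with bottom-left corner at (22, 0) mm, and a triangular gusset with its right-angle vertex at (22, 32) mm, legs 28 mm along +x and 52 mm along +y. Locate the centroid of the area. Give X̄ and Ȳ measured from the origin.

Part | A | x̄ᵢ | ȳᵢ | A·x̄ᵢ | A·ȳᵢ
vertical leg | 3740.00 | 11.00 | 85.00 | 41140.00 | 317900.00
horizontal leg | 3520.00 | 77.00 | 16.00 | 271040.00 | 56320.00
gusset | 728.00 | 31.33 | 49.33 | 22810.67 | 35914.67
Σ | 7988.00 |  |  | 334990.67 | 410134.67
X̄ = 334990.67 / 7988.00 = 41.94 mm
Ȳ = 410134.67 / 7988.00 = 51.34 mm

X̄ = 41.94 mm, Ȳ = 51.34 mm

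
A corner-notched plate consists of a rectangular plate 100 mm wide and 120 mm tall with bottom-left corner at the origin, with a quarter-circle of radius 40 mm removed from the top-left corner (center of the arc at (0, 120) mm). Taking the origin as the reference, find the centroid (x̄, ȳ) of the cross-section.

Part | A | x̄ᵢ | ȳᵢ | A·x̄ᵢ | A·ȳᵢ
plate | 12000.00 | 50.00 | 60.00 | 600000.00 | 720000.00
removed quarter-circle | -1256.64 | 16.98 | 103.02 | -21333.33 | -129463.11
Σ | 10743.36 |  |  | 578666.67 | 590536.89
x̄ = 578666.67 / 10743.36 = 53.86 mm
ȳ = 590536.89 / 10743.36 = 54.97 mm

x̄ = 53.86 mm, ȳ = 54.97 mm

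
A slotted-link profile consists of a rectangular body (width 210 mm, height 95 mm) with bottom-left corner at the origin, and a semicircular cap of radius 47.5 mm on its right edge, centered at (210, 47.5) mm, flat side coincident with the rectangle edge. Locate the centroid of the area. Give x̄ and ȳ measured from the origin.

x̄ = 123.88 mm, ȳ = 47.50 mm

Part | A | x̄ᵢ | ȳᵢ | A·x̄ᵢ | A·ȳᵢ
rectangular body | 19950.00 | 105.00 | 47.50 | 2094750.00 | 947625.00
semicircular end | 3544.11 | 230.16 | 47.50 | 815710.85 | 168345.19
Σ | 23494.11 |  |  | 2910460.85 | 1115970.19
x̄ = 2910460.85 / 23494.11 = 123.88 mm
ȳ = 1115970.19 / 23494.11 = 47.50 mm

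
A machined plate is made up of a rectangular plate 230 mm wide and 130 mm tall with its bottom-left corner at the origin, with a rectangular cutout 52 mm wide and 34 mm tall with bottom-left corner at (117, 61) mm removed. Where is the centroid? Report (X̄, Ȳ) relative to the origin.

plate: A = 230 × 130 = 29900.00, centroid at (115.00, 65.00).
hole: A = −(52 × 34) = -1768.00, centroid at (143.00, 78.00).
ΣA = 28132.00 mm²
ΣAX̄ = (29900.00)(115.00) + (-1768.00)(143.00) = 3185676.00 mm³
ΣAȲ = (29900.00)(65.00) + (-1768.00)(78.00) = 1805596.00 mm³
X̄ = 3185676.00 / 28132.00 = 113.24 mm
Ȳ = 1805596.00 / 28132.00 = 64.18 mm

X̄ = 113.24 mm, Ȳ = 64.18 mm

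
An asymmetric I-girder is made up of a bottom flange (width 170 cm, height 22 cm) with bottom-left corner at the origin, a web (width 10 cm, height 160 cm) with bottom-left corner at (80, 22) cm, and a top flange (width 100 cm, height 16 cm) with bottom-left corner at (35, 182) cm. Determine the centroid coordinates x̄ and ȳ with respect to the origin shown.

x̄ = 85.00 cm, ȳ = 73.25 cm

Part | A | x̄ᵢ | ȳᵢ | A·x̄ᵢ | A·ȳᵢ
bottom flange | 3740.00 | 85.00 | 11.00 | 317900.00 | 41140.00
web | 1600.00 | 85.00 | 102.00 | 136000.00 | 163200.00
top flange | 1600.00 | 85.00 | 190.00 | 136000.00 | 304000.00
Σ | 6940.00 |  |  | 589900.00 | 508340.00
x̄ = 589900.00 / 6940.00 = 85.00 cm
ȳ = 508340.00 / 6940.00 = 73.25 cm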